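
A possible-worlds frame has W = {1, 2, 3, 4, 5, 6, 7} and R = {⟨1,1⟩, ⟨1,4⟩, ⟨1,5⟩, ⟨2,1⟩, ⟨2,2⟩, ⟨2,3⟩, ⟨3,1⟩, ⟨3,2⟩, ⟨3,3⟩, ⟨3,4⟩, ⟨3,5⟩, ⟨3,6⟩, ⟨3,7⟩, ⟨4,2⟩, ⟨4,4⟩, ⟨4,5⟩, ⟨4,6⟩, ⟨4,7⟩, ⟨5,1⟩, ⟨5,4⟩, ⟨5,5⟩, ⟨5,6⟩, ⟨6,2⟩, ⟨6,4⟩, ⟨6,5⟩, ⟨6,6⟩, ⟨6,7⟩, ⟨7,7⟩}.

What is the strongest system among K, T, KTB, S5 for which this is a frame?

T

Reflexive (axiom T): yes — every world is R-related to itself.
Symmetric (axiom B): no — 1 R 4 but not 4 R 1.
Euclidean (axiom 5): no — 2 R 1 and 2 R 3, but not 1 R 3.
So F validates K, T; KTB would additionally require R to be symmetric. The strongest is T.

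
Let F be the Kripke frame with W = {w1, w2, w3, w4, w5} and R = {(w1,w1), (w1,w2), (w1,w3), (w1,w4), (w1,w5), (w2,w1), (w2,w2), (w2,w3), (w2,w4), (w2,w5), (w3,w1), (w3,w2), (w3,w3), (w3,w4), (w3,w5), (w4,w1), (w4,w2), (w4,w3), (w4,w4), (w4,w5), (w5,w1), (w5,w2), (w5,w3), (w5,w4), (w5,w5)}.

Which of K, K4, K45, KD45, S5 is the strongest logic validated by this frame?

Transitive (axiom 4): yes — every two-step R-path is closed by a direct edge.
Euclidean (axiom 5): yes — any two successors of a common world are R-related.
Serial (axiom D): yes — every world has a successor (e.g. w1 R w1).
Reflexive (axiom T): yes — every world is R-related to itself.
So F validates K, K4, K45, KD45, S5. The strongest is S5.

S5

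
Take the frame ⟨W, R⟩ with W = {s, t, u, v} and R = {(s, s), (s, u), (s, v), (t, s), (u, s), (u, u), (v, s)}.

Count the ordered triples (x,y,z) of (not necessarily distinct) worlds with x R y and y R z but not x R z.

Enumerating: (t,s,u), (t,s,v), (u,s,v), (v,s,u), (v,s,v).

5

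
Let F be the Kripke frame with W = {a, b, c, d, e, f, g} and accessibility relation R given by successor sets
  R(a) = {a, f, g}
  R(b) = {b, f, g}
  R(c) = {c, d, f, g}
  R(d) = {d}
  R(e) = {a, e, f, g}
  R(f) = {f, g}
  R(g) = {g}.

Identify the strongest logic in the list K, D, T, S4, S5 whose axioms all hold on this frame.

S4

Serial (axiom D): yes — every world has a successor (e.g. a R a).
Reflexive (axiom T): yes — every world is R-related to itself.
Transitive (axiom 4): yes — every two-step R-path is closed by a direct edge.
Euclidean (axiom 5): no — a R g and a R f, but not g R f.
So F validates K, D, T, S4; S5 would additionally require R to be Euclidean. The strongest is S4.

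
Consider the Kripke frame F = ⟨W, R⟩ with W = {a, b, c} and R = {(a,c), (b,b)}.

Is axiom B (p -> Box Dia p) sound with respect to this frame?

The schema B characterises exactly the symmetric frames.
Symmetric: no — a R c but not c R a.

No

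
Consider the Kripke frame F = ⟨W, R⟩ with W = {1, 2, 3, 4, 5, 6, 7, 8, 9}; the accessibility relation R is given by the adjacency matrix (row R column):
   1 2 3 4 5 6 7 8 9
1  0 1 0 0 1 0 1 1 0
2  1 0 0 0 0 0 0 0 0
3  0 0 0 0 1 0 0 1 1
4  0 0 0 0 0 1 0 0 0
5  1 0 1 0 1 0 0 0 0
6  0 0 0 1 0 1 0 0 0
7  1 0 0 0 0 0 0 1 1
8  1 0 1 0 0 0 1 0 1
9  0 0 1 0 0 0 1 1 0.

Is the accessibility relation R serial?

Serial: yes — every world has a successor (e.g. 1 R 2).

Yes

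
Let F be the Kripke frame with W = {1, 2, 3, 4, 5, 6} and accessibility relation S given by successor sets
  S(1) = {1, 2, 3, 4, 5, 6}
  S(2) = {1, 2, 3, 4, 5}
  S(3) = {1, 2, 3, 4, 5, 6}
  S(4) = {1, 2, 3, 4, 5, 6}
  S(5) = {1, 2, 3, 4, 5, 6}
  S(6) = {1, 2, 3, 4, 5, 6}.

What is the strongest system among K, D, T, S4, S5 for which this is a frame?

T

Serial (axiom D): yes — every world has a successor (e.g. 1 S 1).
Reflexive (axiom T): yes — every world is S-related to itself.
Transitive (axiom 4): no — 2 S 1 and 1 S 6, but not 2 S 6.
Euclidean (axiom 5): no — 1 S 2 and 1 S 6, but not 2 S 6.
So F validates K, D, T; S4 would additionally require S to be transitive. The strongest is T.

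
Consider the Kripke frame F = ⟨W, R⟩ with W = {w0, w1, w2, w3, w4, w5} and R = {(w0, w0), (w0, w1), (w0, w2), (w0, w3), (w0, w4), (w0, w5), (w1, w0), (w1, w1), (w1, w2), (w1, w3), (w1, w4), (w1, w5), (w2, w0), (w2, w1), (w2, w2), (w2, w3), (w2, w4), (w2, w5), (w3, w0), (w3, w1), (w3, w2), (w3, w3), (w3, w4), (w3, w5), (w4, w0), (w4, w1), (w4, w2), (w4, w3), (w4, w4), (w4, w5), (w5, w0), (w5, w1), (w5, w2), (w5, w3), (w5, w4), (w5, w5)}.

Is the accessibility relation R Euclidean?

Euclidean: yes — any two successors of a common world are R-related.

Yes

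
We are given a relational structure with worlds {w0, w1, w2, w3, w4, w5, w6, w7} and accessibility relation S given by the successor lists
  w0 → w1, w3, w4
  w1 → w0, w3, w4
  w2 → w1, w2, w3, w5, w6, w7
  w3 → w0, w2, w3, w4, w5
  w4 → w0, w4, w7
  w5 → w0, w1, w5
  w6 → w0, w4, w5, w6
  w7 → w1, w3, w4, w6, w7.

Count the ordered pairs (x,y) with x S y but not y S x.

16

Enumerating: (w1,w3), (w1,w4), (w2,w1), (w2,w5), (w2,w6), (w2,w7), (w3,w4), (w3,w5), (w5,w0), (w5,w1), (w6,w0), (w6,w4), (w6,w5), (w7,w1), (w7,w3), (w7,w6).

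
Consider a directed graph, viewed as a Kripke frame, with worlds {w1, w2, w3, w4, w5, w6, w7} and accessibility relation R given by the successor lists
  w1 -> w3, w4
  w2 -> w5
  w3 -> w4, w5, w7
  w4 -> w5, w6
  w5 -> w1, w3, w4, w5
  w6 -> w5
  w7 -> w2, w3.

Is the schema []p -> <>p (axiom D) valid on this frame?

Axiom D corresponds to the accessibility relation being serial.
Serial: yes — every world has a successor (e.g. w1 R w3).

Yes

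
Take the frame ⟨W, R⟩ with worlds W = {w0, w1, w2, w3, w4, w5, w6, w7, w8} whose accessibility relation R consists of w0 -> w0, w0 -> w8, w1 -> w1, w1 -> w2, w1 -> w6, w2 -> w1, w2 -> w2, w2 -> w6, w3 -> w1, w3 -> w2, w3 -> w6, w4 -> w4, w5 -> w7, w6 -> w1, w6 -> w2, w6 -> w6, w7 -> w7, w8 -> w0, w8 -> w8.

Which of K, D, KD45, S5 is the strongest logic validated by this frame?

Serial (axiom D): yes — every world has a successor (e.g. w0 R w0).
Euclidean (axiom 5): yes — any two successors of a common world are R-related.
Transitive (axiom 4): yes — every two-step R-path is closed by a direct edge.
Reflexive (axiom T): no — w3 is not related to itself.
So F validates K, D, KD45; S5 would additionally require R to be reflexive. The strongest is KD45.

KD45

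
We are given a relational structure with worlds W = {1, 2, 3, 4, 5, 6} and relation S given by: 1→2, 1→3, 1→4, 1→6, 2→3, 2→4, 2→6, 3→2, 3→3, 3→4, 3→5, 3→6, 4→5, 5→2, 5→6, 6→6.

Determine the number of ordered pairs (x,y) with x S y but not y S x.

Enumerating: (1,2), (1,3), (1,4), (1,6), (2,4), (2,6), (3,4), (3,5), (3,6), (4,5), (5,2), (5,6).

12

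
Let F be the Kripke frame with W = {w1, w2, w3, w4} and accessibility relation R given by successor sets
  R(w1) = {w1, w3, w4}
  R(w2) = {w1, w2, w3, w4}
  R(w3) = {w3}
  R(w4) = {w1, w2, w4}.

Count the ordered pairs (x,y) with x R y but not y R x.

3

Enumerating: (w1,w3), (w2,w1), (w2,w3).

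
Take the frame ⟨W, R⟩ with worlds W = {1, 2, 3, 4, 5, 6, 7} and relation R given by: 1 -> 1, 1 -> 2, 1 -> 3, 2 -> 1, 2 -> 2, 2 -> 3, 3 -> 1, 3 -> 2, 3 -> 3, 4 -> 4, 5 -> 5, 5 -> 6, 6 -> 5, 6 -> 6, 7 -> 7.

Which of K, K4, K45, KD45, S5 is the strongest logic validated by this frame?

S5

Transitive (axiom 4): yes — every two-step R-path is closed by a direct edge.
Euclidean (axiom 5): yes — any two successors of a common world are R-related.
Serial (axiom D): yes — every world has a successor (e.g. 1 R 1).
Reflexive (axiom T): yes — every world is R-related to itself.
So F validates K, K4, K45, KD45, S5. The strongest is S5.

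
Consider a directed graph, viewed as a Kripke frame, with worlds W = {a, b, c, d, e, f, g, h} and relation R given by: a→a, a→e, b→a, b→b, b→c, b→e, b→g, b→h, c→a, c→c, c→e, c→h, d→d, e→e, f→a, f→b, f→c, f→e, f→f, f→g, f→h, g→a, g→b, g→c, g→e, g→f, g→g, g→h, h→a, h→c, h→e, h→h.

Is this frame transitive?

Transitive: no — b R g and g R f, but not b R f.

No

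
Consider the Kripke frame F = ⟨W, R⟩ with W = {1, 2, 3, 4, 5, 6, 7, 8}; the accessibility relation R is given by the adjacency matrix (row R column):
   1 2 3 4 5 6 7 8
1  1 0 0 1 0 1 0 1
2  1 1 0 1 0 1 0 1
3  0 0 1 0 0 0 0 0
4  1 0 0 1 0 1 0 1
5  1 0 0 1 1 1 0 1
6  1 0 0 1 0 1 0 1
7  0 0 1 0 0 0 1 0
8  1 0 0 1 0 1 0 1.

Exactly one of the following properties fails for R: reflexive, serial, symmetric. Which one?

symmetric

Reflexive: yes — every world is R-related to itself.
Serial: yes — every world has a successor (e.g. 1 R 1).
Symmetric: no — 2 R 1 but not 1 R 2.
Only symmetric fails.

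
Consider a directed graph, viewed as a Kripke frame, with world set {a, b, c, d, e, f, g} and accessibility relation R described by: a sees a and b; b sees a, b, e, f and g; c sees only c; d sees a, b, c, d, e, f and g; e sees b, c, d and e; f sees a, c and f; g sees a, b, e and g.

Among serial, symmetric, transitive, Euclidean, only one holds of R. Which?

Serial: yes — every world has a successor (e.g. a R a).
Symmetric: no — b R f but not f R b.
Transitive: no — a R b and b R e, but not a R e.
Euclidean: no — b R a and b R e, but not a R e.
Only serial holds.

serial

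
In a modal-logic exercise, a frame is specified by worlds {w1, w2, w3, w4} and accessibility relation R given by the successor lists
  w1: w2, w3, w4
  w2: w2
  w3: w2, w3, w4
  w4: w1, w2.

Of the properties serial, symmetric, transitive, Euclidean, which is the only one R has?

Serial: yes — every world has a successor (e.g. w1 R w2).
Symmetric: no — w1 R w2 but not w2 R w1.
Transitive: no — w3 R w4 and w4 R w1, but not w3 R w1.
Euclidean: no — w1 R w2 and w1 R w3, but not w2 R w3.
Only serial holds.

serial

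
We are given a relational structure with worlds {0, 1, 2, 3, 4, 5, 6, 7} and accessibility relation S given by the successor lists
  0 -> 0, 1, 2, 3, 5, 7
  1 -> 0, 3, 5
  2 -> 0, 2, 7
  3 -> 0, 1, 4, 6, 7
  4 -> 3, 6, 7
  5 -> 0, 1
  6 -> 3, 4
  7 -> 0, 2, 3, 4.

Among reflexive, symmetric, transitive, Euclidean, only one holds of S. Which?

symmetric

Reflexive: no — 1 is not related to itself.
Symmetric: yes — every pair in S has its reverse in S.
Transitive: no — 0 S 3 and 3 S 4, but not 0 S 4.
Euclidean: no — 0 S 1 and 0 S 2, but not 1 S 2.
Only symmetric holds.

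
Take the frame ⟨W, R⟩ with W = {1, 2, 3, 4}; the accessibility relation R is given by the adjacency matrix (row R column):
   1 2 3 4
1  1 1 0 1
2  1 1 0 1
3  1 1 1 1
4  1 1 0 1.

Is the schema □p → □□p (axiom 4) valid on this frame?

By correspondence theory, 4 is valid on a frame iff R is transitive.
Transitive: yes — every two-step R-path is closed by a direct edge.

Yes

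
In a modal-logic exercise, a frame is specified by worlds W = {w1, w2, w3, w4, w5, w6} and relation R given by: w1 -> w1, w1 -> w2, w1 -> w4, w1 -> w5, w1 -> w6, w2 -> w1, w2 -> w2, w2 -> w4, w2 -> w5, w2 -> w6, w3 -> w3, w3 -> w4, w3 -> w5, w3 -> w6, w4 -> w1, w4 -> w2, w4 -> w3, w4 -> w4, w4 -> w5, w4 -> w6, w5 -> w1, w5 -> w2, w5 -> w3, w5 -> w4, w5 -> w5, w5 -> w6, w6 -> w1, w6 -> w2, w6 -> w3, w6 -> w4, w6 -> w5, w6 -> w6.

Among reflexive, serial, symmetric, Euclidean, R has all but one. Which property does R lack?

Euclidean

Reflexive: yes — every world is R-related to itself.
Serial: yes — every world has a successor (e.g. w1 R w1).
Symmetric: yes — every pair in R has its reverse in R.
Euclidean: no — w4 R w1 and w4 R w3, but not w1 R w3.
Only Euclidean fails.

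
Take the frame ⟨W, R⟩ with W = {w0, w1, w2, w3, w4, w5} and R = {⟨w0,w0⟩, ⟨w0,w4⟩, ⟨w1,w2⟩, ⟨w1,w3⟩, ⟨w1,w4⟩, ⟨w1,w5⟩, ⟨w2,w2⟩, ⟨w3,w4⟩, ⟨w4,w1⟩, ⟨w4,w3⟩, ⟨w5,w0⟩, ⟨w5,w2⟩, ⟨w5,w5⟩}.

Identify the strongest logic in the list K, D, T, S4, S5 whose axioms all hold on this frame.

D

Serial (axiom D): yes — every world has a successor (e.g. w0 R w0).
Reflexive (axiom T): no — w1 is not related to itself.
Transitive (axiom 4): no — w0 R w4 and w4 R w1, but not w0 R w1.
Euclidean (axiom 5): no — w1 R w2 and w1 R w3, but not w2 R w3.
So F validates K, D; T would additionally require R to be reflexive. The strongest is D.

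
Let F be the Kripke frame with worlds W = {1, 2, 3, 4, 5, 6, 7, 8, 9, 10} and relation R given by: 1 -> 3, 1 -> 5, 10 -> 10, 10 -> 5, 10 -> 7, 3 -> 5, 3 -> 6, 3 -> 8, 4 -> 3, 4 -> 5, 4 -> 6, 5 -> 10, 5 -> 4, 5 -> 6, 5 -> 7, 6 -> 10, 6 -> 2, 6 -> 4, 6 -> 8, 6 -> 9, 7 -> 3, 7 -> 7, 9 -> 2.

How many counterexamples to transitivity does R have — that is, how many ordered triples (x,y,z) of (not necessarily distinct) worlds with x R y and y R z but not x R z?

40

Enumerating: (1,3,6), (1,3,8), (1,5,10), (1,5,4), (1,5,6), (1,5,7), (10,5,4), (10,5,6), (10,7,3), (3,5,10), (3,5,4), (3,5,7), … and 28 more.
Total: 40.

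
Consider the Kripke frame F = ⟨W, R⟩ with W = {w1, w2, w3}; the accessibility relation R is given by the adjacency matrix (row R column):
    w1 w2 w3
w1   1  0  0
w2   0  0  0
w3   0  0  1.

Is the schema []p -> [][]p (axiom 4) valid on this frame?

Axiom 4 corresponds to the accessibility relation being transitive.
Transitive: yes — every two-step R-path is closed by a direct edge.

Yes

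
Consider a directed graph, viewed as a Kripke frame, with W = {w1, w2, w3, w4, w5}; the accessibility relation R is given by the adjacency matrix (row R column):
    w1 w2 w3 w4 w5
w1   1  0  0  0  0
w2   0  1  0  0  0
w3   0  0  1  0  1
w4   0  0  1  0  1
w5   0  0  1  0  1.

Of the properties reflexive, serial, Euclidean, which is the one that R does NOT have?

Reflexive: no — w4 is not related to itself.
Serial: yes — every world has a successor (e.g. w1 R w1).
Euclidean: yes — any two successors of a common world are R-related.
Only reflexive fails.

reflexive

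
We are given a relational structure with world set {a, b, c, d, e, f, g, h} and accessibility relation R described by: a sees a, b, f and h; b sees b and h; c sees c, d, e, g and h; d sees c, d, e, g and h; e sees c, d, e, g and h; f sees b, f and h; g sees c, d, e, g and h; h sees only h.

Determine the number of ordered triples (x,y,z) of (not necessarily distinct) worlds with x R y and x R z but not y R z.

Enumerating: (a,b,a), (a,b,f), (a,f,a), (a,h,a), (a,h,b), (a,h,f), (b,h,b), (c,h,c), (c,h,d), (c,h,e), (c,h,g), (d,h,c), … and 14 more.
Total: 26.

26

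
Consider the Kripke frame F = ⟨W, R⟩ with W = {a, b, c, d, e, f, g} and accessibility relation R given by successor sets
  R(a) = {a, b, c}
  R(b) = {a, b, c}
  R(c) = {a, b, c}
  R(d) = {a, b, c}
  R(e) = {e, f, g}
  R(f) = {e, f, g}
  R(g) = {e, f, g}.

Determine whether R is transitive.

Yes

Transitive: yes — every two-step R-path is closed by a direct edge.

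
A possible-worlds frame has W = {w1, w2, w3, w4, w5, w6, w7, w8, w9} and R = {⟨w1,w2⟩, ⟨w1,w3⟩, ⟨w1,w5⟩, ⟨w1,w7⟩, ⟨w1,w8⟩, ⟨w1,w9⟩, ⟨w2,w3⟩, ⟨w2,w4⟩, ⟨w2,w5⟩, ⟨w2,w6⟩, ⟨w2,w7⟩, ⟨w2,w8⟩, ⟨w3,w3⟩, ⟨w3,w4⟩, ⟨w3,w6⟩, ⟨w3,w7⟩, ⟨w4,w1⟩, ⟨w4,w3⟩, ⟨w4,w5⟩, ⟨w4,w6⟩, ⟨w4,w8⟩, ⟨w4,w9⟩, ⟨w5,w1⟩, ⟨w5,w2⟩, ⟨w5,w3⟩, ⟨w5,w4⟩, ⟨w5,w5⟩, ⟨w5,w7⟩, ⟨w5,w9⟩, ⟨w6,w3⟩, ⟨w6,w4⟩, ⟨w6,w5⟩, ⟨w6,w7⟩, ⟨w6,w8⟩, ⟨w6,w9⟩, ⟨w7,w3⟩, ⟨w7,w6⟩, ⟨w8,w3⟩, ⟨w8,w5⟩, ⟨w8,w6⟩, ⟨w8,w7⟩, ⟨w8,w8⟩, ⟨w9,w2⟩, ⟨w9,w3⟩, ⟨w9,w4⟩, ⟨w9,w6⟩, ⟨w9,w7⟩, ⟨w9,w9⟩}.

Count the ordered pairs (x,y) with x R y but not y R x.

22

Enumerating: (w1,w2), (w1,w3), (w1,w7), (w1,w8), (w1,w9), (w2,w3), (w2,w4), (w2,w6), (w2,w7), (w2,w8), (w4,w1), (w4,w8), … and 10 more.
Total: 22.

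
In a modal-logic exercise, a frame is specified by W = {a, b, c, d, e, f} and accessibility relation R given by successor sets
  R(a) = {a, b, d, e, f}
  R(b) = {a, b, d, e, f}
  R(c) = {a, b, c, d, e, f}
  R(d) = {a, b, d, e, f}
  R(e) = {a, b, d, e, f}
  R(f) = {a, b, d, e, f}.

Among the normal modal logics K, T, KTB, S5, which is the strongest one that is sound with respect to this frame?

T

Reflexive (axiom T): yes — every world is R-related to itself.
Symmetric (axiom B): no — c R a but not a R c.
Euclidean (axiom 5): no — c R a and c R c, but not a R c.
So F validates K, T; KTB would additionally require R to be symmetric. The strongest is T.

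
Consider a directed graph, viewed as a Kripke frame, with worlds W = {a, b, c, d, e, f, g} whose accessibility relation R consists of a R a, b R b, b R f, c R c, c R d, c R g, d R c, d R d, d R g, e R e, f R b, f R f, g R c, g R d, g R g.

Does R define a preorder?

Yes

Reflexive: yes — every world is R-related to itself.
Transitive: yes — every two-step R-path is closed by a direct edge.
So R is a preorder.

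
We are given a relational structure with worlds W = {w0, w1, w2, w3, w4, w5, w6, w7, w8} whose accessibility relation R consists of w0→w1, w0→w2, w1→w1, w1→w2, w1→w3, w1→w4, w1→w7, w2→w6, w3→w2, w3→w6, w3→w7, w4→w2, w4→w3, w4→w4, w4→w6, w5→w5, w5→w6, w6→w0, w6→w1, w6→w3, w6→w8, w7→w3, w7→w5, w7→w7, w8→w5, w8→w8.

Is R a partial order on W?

Reflexive: no — w0 is not related to itself.
Transitive: no — w0 R w1 and w1 R w3, but not w0 R w3.
Antisymmetric: no — w3 R w6 and w6 R w3 with w3 ≠ w6.
So R is not a partial order.

No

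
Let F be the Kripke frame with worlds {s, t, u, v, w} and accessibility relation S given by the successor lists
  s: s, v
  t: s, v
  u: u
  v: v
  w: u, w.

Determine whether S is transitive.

Yes

Transitive: yes — every two-step S-path is closed by a direct edge.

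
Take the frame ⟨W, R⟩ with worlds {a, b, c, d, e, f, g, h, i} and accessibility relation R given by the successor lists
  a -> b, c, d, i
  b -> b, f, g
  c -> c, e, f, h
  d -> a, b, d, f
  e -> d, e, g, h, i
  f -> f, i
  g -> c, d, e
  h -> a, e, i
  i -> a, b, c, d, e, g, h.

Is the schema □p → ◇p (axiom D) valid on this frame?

Yes

The schema D characterises exactly the serial frames.
Serial: yes — every world has a successor (e.g. a R b).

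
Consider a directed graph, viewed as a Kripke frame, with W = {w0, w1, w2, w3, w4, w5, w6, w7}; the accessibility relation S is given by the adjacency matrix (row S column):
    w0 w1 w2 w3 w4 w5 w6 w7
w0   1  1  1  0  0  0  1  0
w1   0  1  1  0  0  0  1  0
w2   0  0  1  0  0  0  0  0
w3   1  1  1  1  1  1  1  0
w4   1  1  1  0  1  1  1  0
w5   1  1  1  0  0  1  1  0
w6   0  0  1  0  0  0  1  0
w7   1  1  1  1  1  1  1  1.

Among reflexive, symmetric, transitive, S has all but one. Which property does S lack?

Reflexive: yes — every world is S-related to itself.
Symmetric: no — w0 S w1 but not w1 S w0.
Transitive: yes — every two-step S-path is closed by a direct edge.
Only symmetric fails.

symmetric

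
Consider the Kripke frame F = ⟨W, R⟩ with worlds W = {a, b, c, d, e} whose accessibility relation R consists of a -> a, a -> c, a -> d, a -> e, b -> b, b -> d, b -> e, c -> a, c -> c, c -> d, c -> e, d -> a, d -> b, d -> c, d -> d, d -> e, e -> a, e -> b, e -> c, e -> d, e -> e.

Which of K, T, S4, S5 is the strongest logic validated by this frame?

T

Reflexive (axiom T): yes — every world is R-related to itself.
Transitive (axiom 4): no — a R d and d R b, but not a R b.
Euclidean (axiom 5): no — d R a and d R b, but not a R b.
So F validates K, T; S4 would additionally require R to be transitive. The strongest is T.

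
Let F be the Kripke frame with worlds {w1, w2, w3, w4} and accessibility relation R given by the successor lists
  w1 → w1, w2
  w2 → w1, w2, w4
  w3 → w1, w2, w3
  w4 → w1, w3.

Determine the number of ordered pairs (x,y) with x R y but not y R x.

Enumerating: (w2,w4), (w3,w1), (w3,w2), (w4,w1), (w4,w3).

5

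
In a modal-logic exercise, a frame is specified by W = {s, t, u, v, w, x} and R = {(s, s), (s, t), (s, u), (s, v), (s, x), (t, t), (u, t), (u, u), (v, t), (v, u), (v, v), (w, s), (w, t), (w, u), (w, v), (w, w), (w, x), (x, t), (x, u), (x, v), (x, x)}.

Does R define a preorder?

Yes

Reflexive: yes — every world is R-related to itself.
Transitive: yes — every two-step R-path is closed by a direct edge.
So R is a preorder.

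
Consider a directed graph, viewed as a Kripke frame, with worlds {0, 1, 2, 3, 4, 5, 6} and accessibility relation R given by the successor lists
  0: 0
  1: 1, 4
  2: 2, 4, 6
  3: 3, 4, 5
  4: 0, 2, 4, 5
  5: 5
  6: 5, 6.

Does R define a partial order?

No

Reflexive: yes — every world is R-related to itself.
Transitive: no — 1 R 4 and 4 R 0, but not 1 R 0.
Antisymmetric: no — 2 R 4 and 4 R 2 with 2 ≠ 4.
So R is not a partial order.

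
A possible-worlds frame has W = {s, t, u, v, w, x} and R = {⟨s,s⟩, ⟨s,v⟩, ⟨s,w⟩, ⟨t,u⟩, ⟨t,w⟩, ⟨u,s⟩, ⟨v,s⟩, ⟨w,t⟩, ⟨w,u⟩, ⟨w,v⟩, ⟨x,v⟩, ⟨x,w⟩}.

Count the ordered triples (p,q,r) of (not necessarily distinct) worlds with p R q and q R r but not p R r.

Enumerating: (s,w,t), (s,w,u), (t,u,s), (t,w,t), (t,w,v), (u,s,v), (u,s,w), (v,s,v), (v,s,w), (w,t,w), (w,u,s), (w,v,s), (x,v,s), (x,w,t), (x,w,u).

15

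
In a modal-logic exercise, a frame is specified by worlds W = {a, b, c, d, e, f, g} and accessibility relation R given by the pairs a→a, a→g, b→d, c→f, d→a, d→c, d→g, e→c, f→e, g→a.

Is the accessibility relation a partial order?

Reflexive: no — b is not related to itself.
Transitive: no — b R d and d R a, but not b R a.
Antisymmetric: no — a R g and g R a with a ≠ g.
So R is not a partial order.

No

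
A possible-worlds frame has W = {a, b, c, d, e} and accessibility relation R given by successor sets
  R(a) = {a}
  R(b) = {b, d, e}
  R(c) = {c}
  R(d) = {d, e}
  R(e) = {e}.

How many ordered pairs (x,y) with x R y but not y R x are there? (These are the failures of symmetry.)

3

Enumerating: (b,d), (b,e), (d,e).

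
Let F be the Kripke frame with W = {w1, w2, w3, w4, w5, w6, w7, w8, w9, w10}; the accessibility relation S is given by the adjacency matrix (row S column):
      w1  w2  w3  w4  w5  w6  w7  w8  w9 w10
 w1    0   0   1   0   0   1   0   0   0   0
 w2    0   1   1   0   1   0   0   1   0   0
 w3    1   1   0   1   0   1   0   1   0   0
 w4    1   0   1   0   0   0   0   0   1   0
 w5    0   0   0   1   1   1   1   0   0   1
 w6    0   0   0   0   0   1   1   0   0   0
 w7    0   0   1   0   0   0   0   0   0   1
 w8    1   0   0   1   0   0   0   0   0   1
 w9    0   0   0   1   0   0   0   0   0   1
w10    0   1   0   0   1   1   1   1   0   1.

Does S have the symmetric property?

No

Symmetric: no — w1 S w6 but not w6 S w1.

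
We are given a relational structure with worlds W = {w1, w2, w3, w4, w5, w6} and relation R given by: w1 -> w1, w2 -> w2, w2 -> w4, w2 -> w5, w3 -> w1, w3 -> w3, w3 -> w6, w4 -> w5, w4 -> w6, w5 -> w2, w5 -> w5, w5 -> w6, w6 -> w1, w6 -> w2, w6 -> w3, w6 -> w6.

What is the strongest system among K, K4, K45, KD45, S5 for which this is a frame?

Transitive (axiom 4): no — w2 R w4 and w4 R w6, but not w2 R w6.
Euclidean (axiom 5): no — w2 R w5 and w2 R w4, but not w5 R w4.
Serial (axiom D): yes — every world has a successor (e.g. w1 R w1).
Reflexive (axiom T): no — w4 is not related to itself.
So F validates K; K4 would additionally require R to be transitive. The strongest is K.

K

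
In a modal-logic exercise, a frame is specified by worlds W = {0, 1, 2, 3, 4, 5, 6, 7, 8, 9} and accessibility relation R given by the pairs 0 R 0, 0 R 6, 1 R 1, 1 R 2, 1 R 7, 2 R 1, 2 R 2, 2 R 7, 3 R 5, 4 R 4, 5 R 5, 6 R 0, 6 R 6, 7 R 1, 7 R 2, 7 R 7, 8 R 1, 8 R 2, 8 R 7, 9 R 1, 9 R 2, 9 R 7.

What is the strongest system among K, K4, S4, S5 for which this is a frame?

Transitive (axiom 4): yes — every two-step R-path is closed by a direct edge.
Reflexive (axiom T): no — 3 is not related to itself.
Euclidean (axiom 5): yes — any two successors of a common world are R-related.
So F validates K, K4; S4 would additionally require R to be reflexive. The strongest is K4.

K4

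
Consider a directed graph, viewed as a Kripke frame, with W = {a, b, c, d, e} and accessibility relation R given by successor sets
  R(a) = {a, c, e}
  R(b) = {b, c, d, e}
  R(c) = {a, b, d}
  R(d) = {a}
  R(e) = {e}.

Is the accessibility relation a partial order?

Reflexive: no — c is not related to itself.
Transitive: no — a R c and c R b, but not a R b.
Antisymmetric: no — a R c and c R a with a ≠ c.
So R is not a partial order.

No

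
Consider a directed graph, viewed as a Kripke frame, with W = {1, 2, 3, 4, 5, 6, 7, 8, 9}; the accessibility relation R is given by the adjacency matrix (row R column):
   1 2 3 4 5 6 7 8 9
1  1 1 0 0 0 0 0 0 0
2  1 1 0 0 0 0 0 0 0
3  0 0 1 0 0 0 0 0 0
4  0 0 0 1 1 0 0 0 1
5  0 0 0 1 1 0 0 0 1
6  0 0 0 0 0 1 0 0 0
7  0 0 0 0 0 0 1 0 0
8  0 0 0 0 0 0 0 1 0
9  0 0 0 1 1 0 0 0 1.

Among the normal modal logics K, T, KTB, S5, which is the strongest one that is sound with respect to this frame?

S5

Reflexive (axiom T): yes — every world is R-related to itself.
Symmetric (axiom B): yes — every pair in R has its reverse in R.
Euclidean (axiom 5): yes — any two successors of a common world are R-related.
So F validates K, T, KTB, S5. The strongest is S5.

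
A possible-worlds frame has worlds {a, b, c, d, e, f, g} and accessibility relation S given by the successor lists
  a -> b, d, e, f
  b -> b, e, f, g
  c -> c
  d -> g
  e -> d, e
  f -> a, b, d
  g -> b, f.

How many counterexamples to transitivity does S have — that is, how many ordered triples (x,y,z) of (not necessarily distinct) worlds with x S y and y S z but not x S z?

19

Enumerating: (a,b,g), (a,d,g), (a,f,a), (b,e,d), (b,f,a), (b,f,d), (d,g,b), (d,g,f), (e,d,g), (f,a,e), (f,a,f), (f,b,e), … and 7 more.
Total: 19.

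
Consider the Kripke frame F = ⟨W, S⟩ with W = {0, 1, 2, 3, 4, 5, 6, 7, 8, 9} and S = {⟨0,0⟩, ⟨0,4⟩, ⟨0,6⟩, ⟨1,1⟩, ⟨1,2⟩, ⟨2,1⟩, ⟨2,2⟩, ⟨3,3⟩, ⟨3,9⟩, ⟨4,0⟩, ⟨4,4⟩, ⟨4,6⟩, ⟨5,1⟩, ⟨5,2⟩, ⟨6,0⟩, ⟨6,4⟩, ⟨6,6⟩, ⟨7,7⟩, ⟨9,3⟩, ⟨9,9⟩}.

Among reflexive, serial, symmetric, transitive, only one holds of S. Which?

Reflexive: no — 5 is not related to itself.
Serial: no — 8 has no S-successor.
Symmetric: no — 5 S 1 but not 1 S 5.
Transitive: yes — every two-step S-path is closed by a direct edge.
Only transitive holds.

transitive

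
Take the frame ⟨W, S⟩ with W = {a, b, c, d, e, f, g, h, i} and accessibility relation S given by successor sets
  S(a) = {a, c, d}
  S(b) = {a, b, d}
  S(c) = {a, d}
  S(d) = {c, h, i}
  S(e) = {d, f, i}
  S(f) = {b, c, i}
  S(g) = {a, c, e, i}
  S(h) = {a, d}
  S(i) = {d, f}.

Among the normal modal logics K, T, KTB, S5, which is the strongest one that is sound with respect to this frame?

K

Reflexive (axiom T): no — c is not related to itself.
Symmetric (axiom B): no — a S d but not d S a.
Euclidean (axiom 5): no — b S d and b S a, but not d S a.
So F validates K; T would additionally require S to be reflexive. The strongest is K.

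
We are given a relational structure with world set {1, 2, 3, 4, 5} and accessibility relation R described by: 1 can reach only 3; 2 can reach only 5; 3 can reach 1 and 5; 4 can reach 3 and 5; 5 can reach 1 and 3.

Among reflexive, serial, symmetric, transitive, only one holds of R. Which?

Reflexive: no — 1 is not related to itself.
Serial: yes — every world has a successor (e.g. 1 R 3).
Symmetric: no — 2 R 5 but not 5 R 2.
Transitive: no — 1 R 3 and 3 R 5, but not 1 R 5.
Only serial holds.

serial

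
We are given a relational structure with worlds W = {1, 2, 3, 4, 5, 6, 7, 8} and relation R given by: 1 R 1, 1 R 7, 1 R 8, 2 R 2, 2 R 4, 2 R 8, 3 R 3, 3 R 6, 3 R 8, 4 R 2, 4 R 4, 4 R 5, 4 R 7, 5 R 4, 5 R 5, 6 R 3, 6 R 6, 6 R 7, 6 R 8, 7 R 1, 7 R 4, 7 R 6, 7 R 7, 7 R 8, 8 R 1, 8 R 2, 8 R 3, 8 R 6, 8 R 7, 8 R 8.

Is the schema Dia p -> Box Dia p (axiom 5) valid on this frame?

No

By correspondence theory, 5 is valid on a frame iff R is Euclidean.
Euclidean: no — 2 R 4 and 2 R 8, but not 4 R 8.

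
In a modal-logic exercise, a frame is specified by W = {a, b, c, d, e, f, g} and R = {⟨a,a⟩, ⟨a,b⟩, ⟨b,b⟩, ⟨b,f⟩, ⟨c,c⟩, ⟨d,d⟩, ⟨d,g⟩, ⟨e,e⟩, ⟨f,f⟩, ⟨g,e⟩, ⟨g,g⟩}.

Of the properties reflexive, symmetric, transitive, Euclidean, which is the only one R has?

reflexive

Reflexive: yes — every world is R-related to itself.
Symmetric: no — a R b but not b R a.
Transitive: no — a R b and b R f, but not a R f.
Euclidean: no — a R b and a R a, but not b R a.
Only reflexive holds.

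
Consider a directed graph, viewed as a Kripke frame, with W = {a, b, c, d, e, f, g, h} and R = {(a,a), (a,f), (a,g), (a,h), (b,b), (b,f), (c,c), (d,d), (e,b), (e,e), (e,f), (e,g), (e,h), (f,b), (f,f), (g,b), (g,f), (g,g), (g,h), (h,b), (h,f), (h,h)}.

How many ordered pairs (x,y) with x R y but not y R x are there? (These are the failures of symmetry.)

Enumerating: (a,f), (a,g), (a,h), (e,b), (e,f), (e,g), (e,h), (g,b), (g,f), (g,h), (h,b), (h,f).

12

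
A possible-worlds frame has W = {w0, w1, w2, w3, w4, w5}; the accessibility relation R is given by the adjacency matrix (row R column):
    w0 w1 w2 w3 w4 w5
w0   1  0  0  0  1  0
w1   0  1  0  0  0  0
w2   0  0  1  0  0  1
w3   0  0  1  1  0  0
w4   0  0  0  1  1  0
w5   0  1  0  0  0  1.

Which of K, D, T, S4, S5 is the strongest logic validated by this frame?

T

Serial (axiom D): yes — every world has a successor (e.g. w0 R w0).
Reflexive (axiom T): yes — every world is R-related to itself.
Transitive (axiom 4): no — w0 R w4 and w4 R w3, but not w0 R w3.
Euclidean (axiom 5): no — w0 R w4 and w0 R w0, but not w4 R w0.
So F validates K, D, T; S4 would additionally require R to be transitive. The strongest is T.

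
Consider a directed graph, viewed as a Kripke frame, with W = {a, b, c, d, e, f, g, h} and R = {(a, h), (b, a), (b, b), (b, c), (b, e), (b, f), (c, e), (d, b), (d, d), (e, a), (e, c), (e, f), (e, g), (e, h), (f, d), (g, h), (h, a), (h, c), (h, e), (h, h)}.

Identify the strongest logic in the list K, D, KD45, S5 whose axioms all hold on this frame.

D

Serial (axiom D): yes — every world has a successor (e.g. a R h).
Euclidean (axiom 5): no — b R a and b R c, but not a R c.
Transitive (axiom 4): no — a R h and h R c, but not a R c.
Reflexive (axiom T): no — a is not related to itself.
So F validates K, D; KD45 would additionally require R to be Euclidean and transitive. The strongest is D.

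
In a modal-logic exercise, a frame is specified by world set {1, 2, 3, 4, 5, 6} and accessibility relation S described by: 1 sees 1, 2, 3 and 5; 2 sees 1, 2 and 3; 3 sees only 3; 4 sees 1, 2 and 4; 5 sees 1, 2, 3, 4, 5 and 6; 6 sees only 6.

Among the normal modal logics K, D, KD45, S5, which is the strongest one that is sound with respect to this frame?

Serial (axiom D): yes — every world has a successor (e.g. 1 S 1).
Euclidean (axiom 5): no — 1 S 2 and 1 S 5, but not 2 S 5.
Transitive (axiom 4): no — 1 S 5 and 5 S 4, but not 1 S 4.
Reflexive (axiom T): yes — every world is S-related to itself.
So F validates K, D; KD45 would additionally require S to be Euclidean and transitive. The strongest is D.

D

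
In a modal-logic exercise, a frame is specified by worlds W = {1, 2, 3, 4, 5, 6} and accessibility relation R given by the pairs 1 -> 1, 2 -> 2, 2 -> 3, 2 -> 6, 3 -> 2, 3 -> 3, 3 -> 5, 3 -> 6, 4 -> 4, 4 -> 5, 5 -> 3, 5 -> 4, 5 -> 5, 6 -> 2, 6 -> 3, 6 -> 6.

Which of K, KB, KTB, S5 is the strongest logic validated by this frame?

Symmetric (axiom B): yes — every pair in R has its reverse in R.
Reflexive (axiom T): yes — every world is R-related to itself.
Euclidean (axiom 5): no — 3 R 2 and 3 R 5, but not 2 R 5.
So F validates K, KB, KTB; S5 would additionally require R to be Euclidean. The strongest is KTB.

KTB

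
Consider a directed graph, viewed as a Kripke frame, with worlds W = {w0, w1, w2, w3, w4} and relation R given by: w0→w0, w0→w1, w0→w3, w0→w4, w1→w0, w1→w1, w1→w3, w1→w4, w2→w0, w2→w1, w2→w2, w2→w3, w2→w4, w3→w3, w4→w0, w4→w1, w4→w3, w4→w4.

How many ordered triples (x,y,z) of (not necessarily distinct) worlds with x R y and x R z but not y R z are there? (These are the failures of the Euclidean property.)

16

Enumerating: (w0,w3,w0), (w0,w3,w1), (w0,w3,w4), (w1,w3,w0), (w1,w3,w1), (w1,w3,w4), (w2,w0,w2), (w2,w1,w2), (w2,w3,w0), (w2,w3,w1), (w2,w3,w2), (w2,w3,w4), (w2,w4,w2), (w4,w3,w0), (w4,w3,w1), (w4,w3,w4).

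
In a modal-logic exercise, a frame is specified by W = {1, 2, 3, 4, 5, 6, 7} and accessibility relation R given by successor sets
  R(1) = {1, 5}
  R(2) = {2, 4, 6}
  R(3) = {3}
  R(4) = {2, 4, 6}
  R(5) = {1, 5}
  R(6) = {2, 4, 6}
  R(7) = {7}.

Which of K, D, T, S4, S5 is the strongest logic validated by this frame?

Serial (axiom D): yes — every world has a successor (e.g. 1 R 1).
Reflexive (axiom T): yes — every world is R-related to itself.
Transitive (axiom 4): yes — every two-step R-path is closed by a direct edge.
Euclidean (axiom 5): yes — any two successors of a common world are R-related.
So F validates K, D, T, S4, S5. The strongest is S5.

S5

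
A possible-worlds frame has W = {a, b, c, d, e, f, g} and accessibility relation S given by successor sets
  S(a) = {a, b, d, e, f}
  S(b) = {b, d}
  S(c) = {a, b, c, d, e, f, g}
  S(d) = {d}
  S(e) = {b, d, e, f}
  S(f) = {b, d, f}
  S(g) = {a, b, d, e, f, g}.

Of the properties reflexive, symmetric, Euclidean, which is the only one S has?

Reflexive: yes — every world is S-related to itself.
Symmetric: no — a S b but not b S a.
Euclidean: no — a S b and a S e, but not b S e.
Only reflexive holds.

reflexive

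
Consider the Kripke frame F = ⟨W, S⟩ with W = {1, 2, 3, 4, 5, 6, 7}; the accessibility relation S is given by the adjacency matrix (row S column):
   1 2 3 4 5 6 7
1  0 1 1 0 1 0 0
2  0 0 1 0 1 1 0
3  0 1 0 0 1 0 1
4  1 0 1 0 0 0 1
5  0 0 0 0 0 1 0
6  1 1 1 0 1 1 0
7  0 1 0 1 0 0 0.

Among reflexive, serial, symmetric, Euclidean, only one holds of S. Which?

Reflexive: no — 1 is not related to itself.
Serial: yes — every world has a successor (e.g. 1 S 2).
Symmetric: no — 1 S 2 but not 2 S 1.
Euclidean: no — 1 S 5 and 1 S 2, but not 5 S 2.
Only serial holds.

serial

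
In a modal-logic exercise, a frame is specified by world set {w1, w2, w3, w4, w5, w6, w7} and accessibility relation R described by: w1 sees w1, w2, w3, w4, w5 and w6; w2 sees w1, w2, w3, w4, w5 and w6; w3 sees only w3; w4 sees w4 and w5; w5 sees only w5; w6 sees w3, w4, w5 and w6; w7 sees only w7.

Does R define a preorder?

Reflexive: yes — every world is R-related to itself.
Transitive: yes — every two-step R-path is closed by a direct edge.
So R is a preorder.

Yes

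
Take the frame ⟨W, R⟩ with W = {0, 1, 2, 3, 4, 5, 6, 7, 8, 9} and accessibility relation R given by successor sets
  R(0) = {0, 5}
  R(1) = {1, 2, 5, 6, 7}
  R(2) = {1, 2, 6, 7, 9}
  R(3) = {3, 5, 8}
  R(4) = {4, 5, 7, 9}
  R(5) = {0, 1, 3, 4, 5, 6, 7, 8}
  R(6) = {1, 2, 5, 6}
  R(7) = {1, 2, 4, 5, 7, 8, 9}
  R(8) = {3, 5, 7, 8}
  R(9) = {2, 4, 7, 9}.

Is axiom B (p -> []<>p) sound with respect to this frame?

Yes

The schema B characterises exactly the symmetric frames.
Symmetric: yes — every pair in R has its reverse in R.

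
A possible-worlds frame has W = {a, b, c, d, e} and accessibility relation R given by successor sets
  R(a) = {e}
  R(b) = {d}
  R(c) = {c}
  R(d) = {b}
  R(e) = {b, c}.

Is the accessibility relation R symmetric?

No

Symmetric: no — a R e but not e R a.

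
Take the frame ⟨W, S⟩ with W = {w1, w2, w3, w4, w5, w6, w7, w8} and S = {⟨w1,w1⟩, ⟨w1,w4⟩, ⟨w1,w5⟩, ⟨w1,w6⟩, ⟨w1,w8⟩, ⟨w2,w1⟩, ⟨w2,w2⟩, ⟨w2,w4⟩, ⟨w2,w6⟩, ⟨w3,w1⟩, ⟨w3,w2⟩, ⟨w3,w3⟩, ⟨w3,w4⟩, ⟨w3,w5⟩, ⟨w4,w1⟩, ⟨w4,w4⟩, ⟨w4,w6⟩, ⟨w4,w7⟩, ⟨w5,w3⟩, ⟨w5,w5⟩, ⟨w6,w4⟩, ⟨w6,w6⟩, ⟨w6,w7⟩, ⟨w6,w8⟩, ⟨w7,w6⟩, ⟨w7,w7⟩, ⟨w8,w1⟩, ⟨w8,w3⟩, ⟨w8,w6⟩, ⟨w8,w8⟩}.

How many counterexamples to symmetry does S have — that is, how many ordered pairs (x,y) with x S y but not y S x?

10

Enumerating: (w1,w5), (w1,w6), (w2,w1), (w2,w4), (w2,w6), (w3,w1), (w3,w2), (w3,w4), (w4,w7), (w8,w3).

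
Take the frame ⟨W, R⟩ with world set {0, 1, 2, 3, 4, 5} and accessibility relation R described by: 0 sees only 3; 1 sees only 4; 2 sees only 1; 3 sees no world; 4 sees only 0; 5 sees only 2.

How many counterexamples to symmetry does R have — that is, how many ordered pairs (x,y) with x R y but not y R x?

Enumerating: (0,3), (1,4), (2,1), (4,0), (5,2).

5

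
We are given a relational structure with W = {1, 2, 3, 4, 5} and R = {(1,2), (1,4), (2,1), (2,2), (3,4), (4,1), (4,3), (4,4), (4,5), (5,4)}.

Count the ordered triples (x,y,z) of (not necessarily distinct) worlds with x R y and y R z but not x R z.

Enumerating: (1,2,1), (1,4,1), (1,4,3), (1,4,5), (2,1,4), (3,4,1), (3,4,3), (3,4,5), (4,1,2), (5,4,1), (5,4,3), (5,4,5).

12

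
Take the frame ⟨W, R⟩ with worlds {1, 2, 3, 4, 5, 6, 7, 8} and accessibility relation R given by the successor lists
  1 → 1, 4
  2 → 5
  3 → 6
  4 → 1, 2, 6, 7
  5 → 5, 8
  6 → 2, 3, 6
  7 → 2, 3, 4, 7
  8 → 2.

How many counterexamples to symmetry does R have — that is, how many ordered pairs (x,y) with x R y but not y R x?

8

Enumerating: (2,5), (4,2), (4,6), (5,8), (6,2), (7,2), (7,3), (8,2).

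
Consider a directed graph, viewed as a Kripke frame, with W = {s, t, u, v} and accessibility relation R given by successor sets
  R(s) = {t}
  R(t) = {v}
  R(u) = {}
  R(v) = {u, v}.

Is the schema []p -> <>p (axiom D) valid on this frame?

No

The schema D characterises exactly the serial frames.
Serial: no — u has no R-successor.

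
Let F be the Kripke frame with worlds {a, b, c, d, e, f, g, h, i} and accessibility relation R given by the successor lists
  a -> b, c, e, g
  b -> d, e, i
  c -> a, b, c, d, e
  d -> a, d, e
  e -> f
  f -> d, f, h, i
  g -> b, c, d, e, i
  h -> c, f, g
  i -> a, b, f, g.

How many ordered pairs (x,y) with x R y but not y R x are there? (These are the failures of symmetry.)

Enumerating: (a,b), (a,e), (a,g), (b,d), (b,e), (c,b), (c,d), (c,e), (d,a), (d,e), (e,f), (f,d), … and 7 more.
Total: 19.

19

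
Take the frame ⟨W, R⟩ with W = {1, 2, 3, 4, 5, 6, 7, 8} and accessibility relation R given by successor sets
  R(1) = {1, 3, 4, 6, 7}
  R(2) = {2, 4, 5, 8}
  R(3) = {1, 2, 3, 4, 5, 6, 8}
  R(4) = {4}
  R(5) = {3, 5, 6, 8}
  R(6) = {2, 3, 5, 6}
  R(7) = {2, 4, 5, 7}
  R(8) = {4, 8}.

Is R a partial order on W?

Reflexive: yes — every world is R-related to itself.
Transitive: no — 1 R 3 and 3 R 2, but not 1 R 2.
Antisymmetric: no — 1 R 3 and 3 R 1 with 1 ≠ 3.
So R is not a partial order.

No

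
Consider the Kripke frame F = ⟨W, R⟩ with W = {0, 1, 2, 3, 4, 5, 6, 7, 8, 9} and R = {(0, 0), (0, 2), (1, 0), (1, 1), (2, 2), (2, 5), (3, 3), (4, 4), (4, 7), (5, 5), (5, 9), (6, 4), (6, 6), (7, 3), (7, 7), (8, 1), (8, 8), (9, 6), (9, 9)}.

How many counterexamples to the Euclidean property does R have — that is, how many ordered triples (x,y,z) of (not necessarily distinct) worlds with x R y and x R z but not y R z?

9

Enumerating: (0,2,0), (1,0,1), (2,5,2), (4,7,4), (5,9,5), (6,4,6), (7,3,7), (8,1,8), (9,6,9).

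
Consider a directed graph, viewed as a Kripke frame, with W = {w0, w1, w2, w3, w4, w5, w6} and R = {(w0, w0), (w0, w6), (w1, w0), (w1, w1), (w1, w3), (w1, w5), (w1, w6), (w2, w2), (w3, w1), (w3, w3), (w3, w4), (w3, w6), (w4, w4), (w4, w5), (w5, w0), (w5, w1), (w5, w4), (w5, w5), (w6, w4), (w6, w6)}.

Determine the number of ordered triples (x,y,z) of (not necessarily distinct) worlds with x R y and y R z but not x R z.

Enumerating: (w0,w6,w4), (w1,w3,w4), (w1,w5,w4), (w1,w6,w4), (w3,w1,w0), (w3,w1,w5), (w3,w4,w5), (w4,w5,w0), (w4,w5,w1), (w5,w0,w6), (w5,w1,w3), (w5,w1,w6), (w6,w4,w5).

13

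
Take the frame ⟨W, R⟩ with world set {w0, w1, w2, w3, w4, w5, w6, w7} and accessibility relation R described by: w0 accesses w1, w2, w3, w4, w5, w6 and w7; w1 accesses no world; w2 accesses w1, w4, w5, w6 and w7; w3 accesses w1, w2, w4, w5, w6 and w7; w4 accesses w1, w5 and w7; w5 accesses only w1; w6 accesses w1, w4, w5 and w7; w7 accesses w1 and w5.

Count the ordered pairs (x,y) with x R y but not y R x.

28

Enumerating: (w0,w1), (w0,w2), (w0,w3), (w0,w4), (w0,w5), (w0,w6), (w0,w7), (w2,w1), (w2,w4), (w2,w5), (w2,w6), (w2,w7), … and 16 more.
Total: 28.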